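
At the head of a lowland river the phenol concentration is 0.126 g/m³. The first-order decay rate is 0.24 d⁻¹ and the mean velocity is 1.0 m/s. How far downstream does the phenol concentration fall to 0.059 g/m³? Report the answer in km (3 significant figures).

273 km

From C = C₀·e^(−kt), t = ln(C₀/C)/k = ln(0.126/0.059)/0.24 = 0.7587/0.24 = 3.161 d.
Distance = v·t = 1.0 m/s × 2.731e+05 s = 2.731e+05 m = 273.1 km.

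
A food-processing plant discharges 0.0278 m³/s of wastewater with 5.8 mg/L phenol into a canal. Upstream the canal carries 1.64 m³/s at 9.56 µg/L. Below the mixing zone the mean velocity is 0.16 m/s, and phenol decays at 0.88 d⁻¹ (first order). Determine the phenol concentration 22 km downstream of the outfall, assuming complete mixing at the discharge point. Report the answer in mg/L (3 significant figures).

0.0261 mg/L

9.56 µg/L = 0.00956 mg/L.
After complete mixing, C₀ = (0.0278·5.8 + 1.64·0.00956) / 1.668 = 0.1061 mg/L.
Travel time t = 2.2e+04 m / 0.16 m/s = 1.375e+05 s = 1.591 d.
C = 0.1061·exp(−0.88·1.591) = 0.1061·0.2465 = 0.02615 mg/L.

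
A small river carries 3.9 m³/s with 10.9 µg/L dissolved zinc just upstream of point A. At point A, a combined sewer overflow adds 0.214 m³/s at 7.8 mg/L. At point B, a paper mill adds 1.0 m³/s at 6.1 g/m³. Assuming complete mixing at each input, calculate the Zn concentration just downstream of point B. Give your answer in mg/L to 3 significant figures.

10.9 µg/L = 0.0109 mg/L.
After input A: C = (3.9·0.0109 + 0.214·7.8) / 4.114 = 0.4161 mg/L.
After input B: C = (4.114·0.4161 + 1·6.1) / 5.114 = 1.528 mg/L.

1.53 mg/L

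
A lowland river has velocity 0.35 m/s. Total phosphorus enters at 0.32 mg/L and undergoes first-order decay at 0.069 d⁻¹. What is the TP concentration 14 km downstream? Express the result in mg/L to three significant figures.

0.310 mg/L

Travel time t = 14 km / 0.35 m/s = 1.4e+04/0.35 = 4e+04 s = 0.463 d.
First-order decay: C = 0.32·exp(−0.069·0.463) = 0.32·0.9686 = 0.3099 mg/L.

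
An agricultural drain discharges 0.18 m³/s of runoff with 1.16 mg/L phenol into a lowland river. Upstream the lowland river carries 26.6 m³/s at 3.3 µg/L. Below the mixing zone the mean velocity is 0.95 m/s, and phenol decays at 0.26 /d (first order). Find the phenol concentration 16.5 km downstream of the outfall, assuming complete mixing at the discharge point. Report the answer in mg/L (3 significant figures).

3.3 µg/L = 0.0033 mg/L.
After complete mixing, C₀ = (0.18·1.16 + 26.6·0.0033) / 26.78 = 0.01107 mg/L.
Travel time t = 1.65e+04 m / 0.95 m/s = 1.737e+04 s = 0.201 d.
C = 0.01107·exp(−0.26·0.201) = 0.01107·0.9491 = 0.01051 mg/L.

0.0105 mg/L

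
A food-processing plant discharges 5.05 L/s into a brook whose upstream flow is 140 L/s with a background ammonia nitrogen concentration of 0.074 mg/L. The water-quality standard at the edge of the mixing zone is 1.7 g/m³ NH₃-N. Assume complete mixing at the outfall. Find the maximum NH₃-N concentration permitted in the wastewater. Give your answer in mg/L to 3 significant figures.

46.8 mg/L

5.05 L/s = 0.00505 m³/s.
140 L/s = 0.14 m³/s.
Mass balance: 1.7·0.1451 = 0.00505·Cₑ + 0.14·0.074.
Cₑ = (0.2466 − 0.01036) / 0.00505 = 46.78 mg/L.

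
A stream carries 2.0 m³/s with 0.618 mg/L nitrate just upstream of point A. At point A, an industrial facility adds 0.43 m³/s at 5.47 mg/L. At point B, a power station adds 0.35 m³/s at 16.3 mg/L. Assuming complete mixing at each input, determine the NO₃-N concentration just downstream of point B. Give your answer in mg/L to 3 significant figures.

After input A: C = (2·0.618 + 0.43·5.47) / 2.43 = 1.477 mg/L.
After input B: C = (2.43·1.477 + 0.35·16.3) / 2.78 = 3.343 mg/L.

3.34 mg/L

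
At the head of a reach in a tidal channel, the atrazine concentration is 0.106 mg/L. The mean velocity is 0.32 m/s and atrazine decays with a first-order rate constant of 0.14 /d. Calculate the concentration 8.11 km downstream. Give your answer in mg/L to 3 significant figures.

0.102 mg/L

Travel time t = 8.11 km / 0.32 m/s = 8110/0.32 = 2.534e+04 s = 0.2933 d.
First-order decay: C = 0.106·exp(−0.14·0.2933) = 0.106·0.9598 = 0.1017 mg/L.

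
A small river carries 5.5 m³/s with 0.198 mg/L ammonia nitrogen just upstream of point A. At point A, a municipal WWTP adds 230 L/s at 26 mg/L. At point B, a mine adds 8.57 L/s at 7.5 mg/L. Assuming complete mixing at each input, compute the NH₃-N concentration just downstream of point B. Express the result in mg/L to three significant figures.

230 L/s = 0.23 m³/s.
After input A: C = (5.5·0.198 + 0.23·26) / 5.73 = 1.234 mg/L.
8.57 L/s = 0.00857 m³/s.
After input B: C = (5.73·1.234 + 0.00857·7.5) / 5.739 = 1.243 mg/L.

1.24 mg/L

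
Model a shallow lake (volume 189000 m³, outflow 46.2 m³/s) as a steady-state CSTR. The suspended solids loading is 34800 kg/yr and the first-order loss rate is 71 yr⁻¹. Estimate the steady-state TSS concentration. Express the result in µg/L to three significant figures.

23.7 µg/L

Outflow Q = 46.2 m³/s × 3.156e+07 s/yr = 1.458e+09 m³/yr.
Steady-state CSTR mass balance: W = Q·C + k·V·C, so C = W/(Q + kV).
Q + kV = 1.458e+09 + 71·189000 = 1.471e+09 m³/yr.
C = 34800/1.471e+09 = 2.365e-05 kg/m³ = 0.02365 mg/L = 23.65 µg/L.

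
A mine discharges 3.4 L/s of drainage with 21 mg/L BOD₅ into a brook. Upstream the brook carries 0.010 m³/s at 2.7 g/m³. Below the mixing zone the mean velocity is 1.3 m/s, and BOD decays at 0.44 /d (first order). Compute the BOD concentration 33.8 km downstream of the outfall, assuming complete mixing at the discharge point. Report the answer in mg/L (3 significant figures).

6.43 mg/L

3.4 L/s = 0.0034 m³/s.
After complete mixing, C₀ = (0.0034·21 + 0.01·2.7) / 0.0134 = 7.343 mg/L.
Travel time t = 3.38e+04 m / 1.3 m/s = 2.6e+04 s = 0.3009 d.
C = 7.343·exp(−0.44·0.3009) = 7.343·0.876 = 6.433 mg/L.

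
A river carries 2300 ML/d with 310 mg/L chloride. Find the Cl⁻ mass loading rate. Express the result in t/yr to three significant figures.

2300 ML/d = 26.62 m³/s.
Mass flux = Q·C = 26.62 m³/s × 310 g/m³ = 8252 g/s.
= 8252 g/s × 31.56 = 2.604e+05 t/yr.

260000 t/yr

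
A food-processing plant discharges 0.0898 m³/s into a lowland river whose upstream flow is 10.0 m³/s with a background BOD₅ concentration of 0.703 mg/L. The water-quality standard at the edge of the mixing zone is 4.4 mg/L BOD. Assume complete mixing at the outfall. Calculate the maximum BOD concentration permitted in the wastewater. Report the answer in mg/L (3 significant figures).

416 mg/L

Mass balance: 4.4·10.09 = 0.0898·Cₑ + 10·0.703.
Cₑ = (44.4 − 7.03) / 0.0898 = 416.1 mg/L.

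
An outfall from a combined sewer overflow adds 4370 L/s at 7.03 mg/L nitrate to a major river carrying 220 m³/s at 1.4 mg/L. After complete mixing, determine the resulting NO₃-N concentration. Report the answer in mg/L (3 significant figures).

4370 L/s = 4.37 m³/s.
By mass balance at complete mixing, C = (4.37·7.03 + 220·1.4) / (4.37 + 220) = 338.7/224.4 = 1.51 mg/L.

1.51 mg/L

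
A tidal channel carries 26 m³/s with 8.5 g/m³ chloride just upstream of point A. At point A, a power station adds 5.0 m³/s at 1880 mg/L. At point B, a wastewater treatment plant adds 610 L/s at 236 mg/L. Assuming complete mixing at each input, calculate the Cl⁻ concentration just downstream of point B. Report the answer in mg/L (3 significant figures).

309 mg/L

After input A: C = (26·8.5 + 5·1880) / 31 = 310.4 mg/L.
610 L/s = 0.61 m³/s.
After input B: C = (31·310.4 + 0.61·236) / 31.61 = 308.9 mg/L.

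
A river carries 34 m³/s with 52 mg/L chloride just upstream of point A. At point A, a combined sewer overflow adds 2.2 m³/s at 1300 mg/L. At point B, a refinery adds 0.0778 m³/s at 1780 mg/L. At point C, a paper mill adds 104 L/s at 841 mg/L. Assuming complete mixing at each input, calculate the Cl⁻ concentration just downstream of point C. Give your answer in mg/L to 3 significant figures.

133 mg/L

After input A: C = (34·52 + 2.2·1300) / 36.2 = 127.8 mg/L.
After input B: C = (36.2·127.8 + 0.0778·1780) / 36.28 = 131.4 mg/L.
104 L/s = 0.104 m³/s.
After input C: C = (36.28·131.4 + 0.104·841) / 36.38 = 133.4 mg/L.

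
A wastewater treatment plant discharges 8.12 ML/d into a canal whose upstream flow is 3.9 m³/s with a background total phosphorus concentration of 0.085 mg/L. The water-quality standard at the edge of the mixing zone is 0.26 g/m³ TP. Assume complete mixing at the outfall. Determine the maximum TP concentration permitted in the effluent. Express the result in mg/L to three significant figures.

7.52 mg/L

8.12 ML/d = 0.09398 m³/s.
Mass balance: 0.26·3.994 = 0.09398·Cₑ + 3.9·0.085.
Cₑ = (1.038 − 0.3315) / 0.09398 = 7.522 mg/L.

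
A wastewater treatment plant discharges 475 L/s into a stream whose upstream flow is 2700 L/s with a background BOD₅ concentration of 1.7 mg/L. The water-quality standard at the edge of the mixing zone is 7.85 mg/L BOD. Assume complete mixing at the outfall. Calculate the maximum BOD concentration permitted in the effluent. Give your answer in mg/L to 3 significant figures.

475 L/s = 0.475 m³/s.
2700 L/s = 2.7 m³/s.
Mass balance: 7.85·3.175 = 0.475·Cₑ + 2.7·1.7.
Cₑ = (24.92 − 4.59) / 0.475 = 42.81 mg/L.

42.8 mg/L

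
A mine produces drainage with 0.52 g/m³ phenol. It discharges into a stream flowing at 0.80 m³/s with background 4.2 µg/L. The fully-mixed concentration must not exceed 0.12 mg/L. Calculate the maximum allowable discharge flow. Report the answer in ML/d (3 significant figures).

4.2 µg/L = 0.0042 mg/L.
Mass balance at complete mixing: C_std·(Q_w + Q_r) = Q_w·C_e + Q_r·C_b.
Rearranging, Q_w = Q_r·(C_std − C_b)/(C_e − C_std) = 0.80·(0.12 − 0.0042) / (0.52 − 0.12) = 0.2316 m³/s.
= 20.01 ML/d.

20.0 ML/d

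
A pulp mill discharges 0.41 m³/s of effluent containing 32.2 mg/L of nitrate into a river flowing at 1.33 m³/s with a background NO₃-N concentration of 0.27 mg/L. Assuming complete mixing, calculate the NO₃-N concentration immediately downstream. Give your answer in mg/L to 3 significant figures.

7.79 mg/L

By mass balance at complete mixing, C = (0.41·32.2 + 1.33·0.27) / (0.41 + 1.33) = 13.56/1.74 = 7.794 mg/L.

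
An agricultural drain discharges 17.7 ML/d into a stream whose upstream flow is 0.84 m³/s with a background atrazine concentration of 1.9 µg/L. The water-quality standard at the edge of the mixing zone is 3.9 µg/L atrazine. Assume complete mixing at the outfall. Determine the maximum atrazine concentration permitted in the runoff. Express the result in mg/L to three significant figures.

0.0121 mg/L

17.7 ML/d = 0.2049 m³/s.
1.9 µg/L = 0.0019 mg/L.
3.9 µg/L = 0.0039 mg/L.
Mass balance: 0.0039·1.045 = 0.2049·Cₑ + 0.84·0.0019.
Cₑ = (0.004075 − 0.001596) / 0.2049 = 0.0121 mg/L.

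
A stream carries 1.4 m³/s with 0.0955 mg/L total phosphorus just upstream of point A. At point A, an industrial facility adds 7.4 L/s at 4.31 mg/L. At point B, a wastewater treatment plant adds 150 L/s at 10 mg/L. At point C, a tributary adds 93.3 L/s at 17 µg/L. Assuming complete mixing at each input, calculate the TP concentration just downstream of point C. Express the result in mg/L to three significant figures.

1.01 mg/L

7.4 L/s = 0.0074 m³/s.
After input A: C = (1.4·0.0955 + 0.0074·4.31) / 1.407 = 0.1177 mg/L.
150 L/s = 0.15 m³/s.
After input B: C = (1.407·0.1177 + 0.15·10) / 1.557 = 1.069 mg/L.
93.3 L/s = 0.0933 m³/s.
17 µg/L = 0.017 mg/L.
After input C: C = (1.557·1.069 + 0.0933·0.017) / 1.651 = 1.01 mg/L.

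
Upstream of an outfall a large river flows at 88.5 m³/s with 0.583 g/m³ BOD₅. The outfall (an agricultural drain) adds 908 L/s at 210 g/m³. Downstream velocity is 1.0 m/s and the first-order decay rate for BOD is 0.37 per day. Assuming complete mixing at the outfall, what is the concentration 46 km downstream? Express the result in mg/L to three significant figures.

2.23 mg/L

908 L/s = 0.908 m³/s.
After complete mixing, C₀ = (0.908·210 + 88.5·0.583) / 89.41 = 2.71 mg/L.
Travel time t = 4.6e+04 m / 1.0 m/s = 4.6e+04 s = 0.5324 d.
C = 2.71·exp(−0.37·0.5324) = 2.71·0.8212 = 2.225 mg/L.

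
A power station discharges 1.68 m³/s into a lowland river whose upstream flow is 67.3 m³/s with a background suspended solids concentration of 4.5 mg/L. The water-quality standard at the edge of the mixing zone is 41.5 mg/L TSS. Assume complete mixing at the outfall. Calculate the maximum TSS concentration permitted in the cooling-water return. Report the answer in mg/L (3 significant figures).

Mass balance: 41.5·68.98 = 1.68·Cₑ + 67.3·4.5.
Cₑ = (2863 − 302.8) / 1.68 = 1524 mg/L.

1520 mg/L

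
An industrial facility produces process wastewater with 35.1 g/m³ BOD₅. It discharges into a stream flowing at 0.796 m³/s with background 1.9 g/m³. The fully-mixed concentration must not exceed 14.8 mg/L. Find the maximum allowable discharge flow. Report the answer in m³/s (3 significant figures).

0.506 m³/s

Mass balance at complete mixing: C_std·(Q_w + Q_r) = Q_w·C_e + Q_r·C_b.
Rearranging, Q_w = Q_r·(C_std − C_b)/(C_e − C_std) = 0.796·(14.8 − 1.9) / (35.1 − 14.8) = 0.5058 m³/s.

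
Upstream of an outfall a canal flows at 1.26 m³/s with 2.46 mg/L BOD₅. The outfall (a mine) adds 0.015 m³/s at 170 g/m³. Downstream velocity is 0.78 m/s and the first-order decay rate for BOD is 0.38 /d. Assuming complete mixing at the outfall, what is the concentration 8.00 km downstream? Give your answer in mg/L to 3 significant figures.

After complete mixing, C₀ = (0.015·170 + 1.26·2.46) / 1.275 = 4.431 mg/L.
Travel time t = 8000 m / 0.78 m/s = 1.026e+04 s = 0.1187 d.
C = 4.431·exp(−0.38·0.1187) = 4.431·0.9559 = 4.236 mg/L.

4.24 mg/L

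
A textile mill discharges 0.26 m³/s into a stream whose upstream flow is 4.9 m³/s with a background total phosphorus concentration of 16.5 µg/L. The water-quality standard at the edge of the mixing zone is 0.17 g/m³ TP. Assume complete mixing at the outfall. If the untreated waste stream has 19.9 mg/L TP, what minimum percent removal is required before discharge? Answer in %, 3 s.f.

84.6 %

16.5 µg/L = 0.0165 mg/L.
Mass balance: 0.17·5.16 = 0.26·Cₑ + 4.9·0.0165.
Cₑ = (0.8772 − 0.08085) / 0.26 = 3.063 mg/L.
Required removal = 1 − 3.063/19.9 = 84.61 %.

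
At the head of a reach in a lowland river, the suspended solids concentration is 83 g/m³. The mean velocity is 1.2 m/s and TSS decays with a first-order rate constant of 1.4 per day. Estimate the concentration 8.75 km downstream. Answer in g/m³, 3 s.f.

Travel time t = 8.75 km / 1.2 m/s = 8750/1.2 = 7292 s = 0.08439 d.
First-order decay: C = 83·exp(−1.4·0.08439) = 83·0.8886 = 73.75 g/m³.

73.8 g/m³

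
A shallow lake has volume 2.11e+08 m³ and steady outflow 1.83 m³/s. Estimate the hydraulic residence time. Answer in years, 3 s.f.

Q = 1.83 m³/s × 3.156e+07 s/yr = 5.775e+07 m³/yr.
Hydraulic residence time τ = V/Q = 2.11e+08/5.775e+07 = 3.654 yr.

3.65 yr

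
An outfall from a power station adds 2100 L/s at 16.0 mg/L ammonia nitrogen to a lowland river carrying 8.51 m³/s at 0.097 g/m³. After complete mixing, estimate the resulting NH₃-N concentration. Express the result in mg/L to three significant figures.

3.24 mg/L

2100 L/s = 2.1 m³/s.
Conservation of mass across the mixing zone: C = (2.1·16 + 8.51·0.097) / (2.1 + 8.51) = 34.43/10.61 = 3.245 mg/L.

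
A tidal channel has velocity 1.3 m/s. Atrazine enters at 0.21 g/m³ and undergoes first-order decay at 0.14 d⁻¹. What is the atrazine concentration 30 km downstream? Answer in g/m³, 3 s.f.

Travel time t = 30 km / 1.3 m/s = 3e+04/1.3 = 2.308e+04 s = 0.2671 d.
First-order decay: C = 0.21·exp(−0.14·0.2671) = 0.21·0.9633 = 0.2023 g/m³.

0.202 g/m³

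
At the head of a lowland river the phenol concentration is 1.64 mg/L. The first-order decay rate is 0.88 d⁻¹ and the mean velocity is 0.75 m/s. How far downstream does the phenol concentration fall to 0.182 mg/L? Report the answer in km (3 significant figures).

162 km

From C = C₀·e^(−kt), t = ln(C₀/C)/k = ln(1.64/0.182)/0.88 = 2.198/0.88 = 2.498 d.
Distance = v·t = 0.75 m/s × 2.158e+05 s = 1.619e+05 m = 161.9 km.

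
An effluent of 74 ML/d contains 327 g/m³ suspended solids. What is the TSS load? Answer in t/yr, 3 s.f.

74 ML/d = 0.8565 m³/s.
Mass flux = Q·C = 0.8565 m³/s × 327 g/m³ = 280.1 g/s.
= 280.1 g/s × 31.56 = 8838 t/yr.

8840 t/yr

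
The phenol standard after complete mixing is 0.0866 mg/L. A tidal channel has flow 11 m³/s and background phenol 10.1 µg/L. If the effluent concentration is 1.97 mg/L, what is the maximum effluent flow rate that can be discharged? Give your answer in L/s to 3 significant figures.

447 L/s

10.1 µg/L = 0.0101 mg/L.
Mass balance at complete mixing: C_std·(Q_w + Q_r) = Q_w·C_e + Q_r·C_b.
Rearranging, Q_w = Q_r·(C_std − C_b)/(C_e − C_std) = 11·(0.0866 − 0.0101) / (1.97 − 0.0866) = 0.4468 m³/s.
= 446.8 L/s.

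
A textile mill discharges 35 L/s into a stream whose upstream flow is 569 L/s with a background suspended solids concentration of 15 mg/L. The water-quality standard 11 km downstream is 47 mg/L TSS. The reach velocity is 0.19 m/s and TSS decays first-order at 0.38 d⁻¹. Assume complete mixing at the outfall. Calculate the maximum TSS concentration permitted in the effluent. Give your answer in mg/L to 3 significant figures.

802 mg/L

35 L/s = 0.035 m³/s.
569 L/s = 0.569 m³/s.
Travel time to the compliance point: t = 1.1e+04/0.19 = 5.789e+04 s = 0.6701 d; decay factor exp(−0.38·0.6701) = 0.7752.
So the concentration just after mixing may be at most 47/0.7752 = 60.63 mg/L.
Mass balance: 60.63·0.604 = 0.035·Cₑ + 0.569·15.
Cₑ = (36.62 − 8.535) / 0.035 = 802.4 mg/L.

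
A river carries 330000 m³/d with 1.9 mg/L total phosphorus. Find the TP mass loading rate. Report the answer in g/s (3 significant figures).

330000 m³/d = 3.819 m³/s.
Mass flux = Q·C = 3.819 m³/s × 1.9 g/m³ = 7.257 g/s.

7.26 g/s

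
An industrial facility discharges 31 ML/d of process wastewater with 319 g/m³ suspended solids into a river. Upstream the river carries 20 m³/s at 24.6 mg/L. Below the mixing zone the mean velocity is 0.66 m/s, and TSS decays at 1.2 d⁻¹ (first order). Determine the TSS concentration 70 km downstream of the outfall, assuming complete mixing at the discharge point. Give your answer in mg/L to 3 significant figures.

31 ML/d = 0.3588 m³/s.
After complete mixing, C₀ = (0.3588·319 + 20·24.6) / 20.36 = 29.79 mg/L.
Travel time t = 7e+04 m / 0.66 m/s = 1.061e+05 s = 1.228 d.
C = 29.79·exp(−1.2·1.228) = 29.79·0.2292 = 6.828 mg/L.

6.83 mg/L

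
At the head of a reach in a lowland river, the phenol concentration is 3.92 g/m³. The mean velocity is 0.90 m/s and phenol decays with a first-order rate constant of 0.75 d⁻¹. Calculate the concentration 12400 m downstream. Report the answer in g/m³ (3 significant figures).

Travel time t = 12400 m / 0.90 m/s = 1.24e+04/0.90 = 1.378e+04 s = 0.1595 d.
First-order decay: C = 3.92·exp(−0.75·0.1595) = 3.92·0.8873 = 3.478 g/m³.

3.48 g/m³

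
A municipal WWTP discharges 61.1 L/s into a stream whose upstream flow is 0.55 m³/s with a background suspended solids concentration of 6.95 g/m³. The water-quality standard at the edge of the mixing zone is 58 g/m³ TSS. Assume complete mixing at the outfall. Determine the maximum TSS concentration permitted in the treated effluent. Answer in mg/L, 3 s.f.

518 mg/L

61.1 L/s = 0.0611 m³/s.
Mass balance: 58·0.6111 = 0.0611·Cₑ + 0.55·6.95.
Cₑ = (35.44 − 3.823) / 0.0611 = 517.5 mg/L.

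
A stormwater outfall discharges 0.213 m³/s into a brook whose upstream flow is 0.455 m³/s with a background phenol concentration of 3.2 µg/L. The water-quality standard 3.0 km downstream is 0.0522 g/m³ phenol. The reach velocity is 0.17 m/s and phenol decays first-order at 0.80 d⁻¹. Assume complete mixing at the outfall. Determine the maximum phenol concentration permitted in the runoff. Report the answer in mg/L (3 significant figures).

3.2 µg/L = 0.0032 mg/L.
Travel time to the compliance point: t = 3000/0.17 = 1.765e+04 s = 0.2042 d; decay factor exp(−0.80·0.2042) = 0.8493.
So the concentration just after mixing may be at most 0.0522/0.8493 = 0.06147 mg/L.
Mass balance: 0.06147·0.668 = 0.213·Cₑ + 0.455·0.0032.
Cₑ = (0.04106 − 0.001456) / 0.213 = 0.1859 mg/L.

0.186 mg/L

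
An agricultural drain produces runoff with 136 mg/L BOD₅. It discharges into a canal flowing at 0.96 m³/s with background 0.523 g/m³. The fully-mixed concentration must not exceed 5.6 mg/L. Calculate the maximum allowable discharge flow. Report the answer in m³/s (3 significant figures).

Mass balance at complete mixing: C_std·(Q_w + Q_r) = Q_w·C_e + Q_r·C_b.
Rearranging, Q_w = Q_r·(C_std − C_b)/(C_e − C_std) = 0.96·(5.6 − 0.523) / (136 − 5.6) = 0.03738 m³/s.

0.0374 m³/s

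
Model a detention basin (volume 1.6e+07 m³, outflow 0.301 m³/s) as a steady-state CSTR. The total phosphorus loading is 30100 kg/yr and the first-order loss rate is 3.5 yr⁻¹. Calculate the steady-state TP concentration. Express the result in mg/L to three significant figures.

Outflow Q = 0.301 m³/s × 3.156e+07 s/yr = 9.499e+06 m³/yr.
Steady-state CSTR mass balance: W = Q·C + k·V·C, so C = W/(Q + kV).
Q + kV = 9.499e+06 + 3.5·1.6e+07 = 6.55e+07 m³/yr.
C = 30100/6.55e+07 = 0.0004596 kg/m³ = 0.4596 mg/L.

0.460 mg/L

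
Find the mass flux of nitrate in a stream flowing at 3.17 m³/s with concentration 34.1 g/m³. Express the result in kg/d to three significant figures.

9340 kg/d

Mass flux = Q·C = 3.17 m³/s × 34.1 g/m³ = 108.1 g/s.
= 108.1 g/s × 86.4 = 9340 kg/d.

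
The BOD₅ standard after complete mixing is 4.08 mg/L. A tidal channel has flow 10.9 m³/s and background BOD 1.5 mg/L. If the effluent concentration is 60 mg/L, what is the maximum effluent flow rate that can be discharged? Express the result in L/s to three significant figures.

503 L/s

Mass balance at complete mixing: C_std·(Q_w + Q_r) = Q_w·C_e + Q_r·C_b.
Rearranging, Q_w = Q_r·(C_std − C_b)/(C_e − C_std) = 10.9·(4.08 − 1.5) / (60 − 4.08) = 0.5029 m³/s.
= 502.9 L/s.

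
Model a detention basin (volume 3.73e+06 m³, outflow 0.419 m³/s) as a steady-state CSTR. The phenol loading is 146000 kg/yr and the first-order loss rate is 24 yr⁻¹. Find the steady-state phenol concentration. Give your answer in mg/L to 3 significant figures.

1.42 mg/L

Outflow Q = 0.419 m³/s × 3.156e+07 s/yr = 1.322e+07 m³/yr.
Steady-state CSTR mass balance: W = Q·C + k·V·C, so C = W/(Q + kV).
Q + kV = 1.322e+07 + 24·3.73e+06 = 1.027e+08 m³/yr.
C = 146000/1.027e+08 = 0.001421 kg/m³ = 1.421 mg/L.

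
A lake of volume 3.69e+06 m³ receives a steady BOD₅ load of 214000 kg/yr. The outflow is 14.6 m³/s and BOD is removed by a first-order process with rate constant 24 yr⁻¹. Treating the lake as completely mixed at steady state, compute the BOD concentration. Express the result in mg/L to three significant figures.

Outflow Q = 14.6 m³/s × 3.156e+07 s/yr = 4.607e+08 m³/yr.
Steady-state CSTR mass balance: W = Q·C + k·V·C, so C = W/(Q + kV).
Q + kV = 4.607e+08 + 24·3.69e+06 = 5.493e+08 m³/yr.
C = 214000/5.493e+08 = 0.0003896 kg/m³ = 0.3896 mg/L.

0.390 mg/L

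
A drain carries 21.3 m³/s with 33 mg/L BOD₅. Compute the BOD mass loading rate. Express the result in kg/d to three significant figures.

Mass flux = Q·C = 21.3 m³/s × 33 g/m³ = 702.9 g/s.
= 702.9 g/s × 86.4 = 6.073e+04 kg/d.

60700 kg/d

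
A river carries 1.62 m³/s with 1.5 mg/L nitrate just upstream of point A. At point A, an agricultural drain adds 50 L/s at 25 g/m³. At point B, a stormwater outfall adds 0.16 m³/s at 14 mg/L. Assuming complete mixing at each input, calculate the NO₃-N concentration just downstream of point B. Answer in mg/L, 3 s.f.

3.23 mg/L

50 L/s = 0.05 m³/s.
After input A: C = (1.62·1.5 + 0.05·25) / 1.67 = 2.204 mg/L.
After input B: C = (1.67·2.204 + 0.16·14) / 1.83 = 3.235 mg/L.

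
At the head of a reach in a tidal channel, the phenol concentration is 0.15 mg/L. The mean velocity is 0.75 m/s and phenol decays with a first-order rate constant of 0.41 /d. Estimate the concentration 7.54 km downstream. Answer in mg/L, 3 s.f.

Travel time t = 7.54 km / 0.75 m/s = 7540/0.75 = 1.005e+04 s = 0.1164 d.
First-order decay: C = 0.15·exp(−0.41·0.1164) = 0.15·0.9534 = 0.143 mg/L.

0.143 mg/L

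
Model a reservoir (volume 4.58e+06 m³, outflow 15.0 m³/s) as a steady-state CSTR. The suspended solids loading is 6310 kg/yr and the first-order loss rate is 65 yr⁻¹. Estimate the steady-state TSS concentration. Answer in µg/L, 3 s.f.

8.18 µg/L

Outflow Q = 15.0 m³/s × 3.156e+07 s/yr = 4.734e+08 m³/yr.
Steady-state CSTR mass balance: W = Q·C + k·V·C, so C = W/(Q + kV).
Q + kV = 4.734e+08 + 65·4.58e+06 = 7.711e+08 m³/yr.
C = 6310/7.711e+08 = 8.183e-06 kg/m³ = 0.008183 mg/L = 8.183 µg/L.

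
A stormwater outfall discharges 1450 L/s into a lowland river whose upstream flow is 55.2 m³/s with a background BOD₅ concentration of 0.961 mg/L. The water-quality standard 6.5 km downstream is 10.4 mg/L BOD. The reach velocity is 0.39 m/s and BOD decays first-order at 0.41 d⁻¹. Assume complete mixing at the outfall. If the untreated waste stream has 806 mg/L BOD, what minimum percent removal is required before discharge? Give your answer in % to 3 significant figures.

50.0 %

1450 L/s = 1.45 m³/s.
Travel time to the compliance point: t = 6500/0.39 = 1.667e+04 s = 0.1929 d; decay factor exp(−0.41·0.1929) = 0.924.
So the concentration just after mixing may be at most 10.4/0.924 = 11.26 mg/L.
Mass balance: 11.26·56.65 = 1.45·Cₑ + 55.2·0.961.
Cₑ = (637.6 − 53.05) / 1.45 = 403.2 mg/L.
Required removal = 1 − 403.2/806 = 49.98 %.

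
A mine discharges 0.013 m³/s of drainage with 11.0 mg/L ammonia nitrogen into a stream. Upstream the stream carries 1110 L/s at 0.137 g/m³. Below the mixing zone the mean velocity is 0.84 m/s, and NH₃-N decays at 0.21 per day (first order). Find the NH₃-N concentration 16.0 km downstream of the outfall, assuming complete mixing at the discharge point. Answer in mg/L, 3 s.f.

1110 L/s = 1.11 m³/s.
After complete mixing, C₀ = (0.013·11 + 1.11·0.137) / 1.123 = 0.2628 mg/L.
Travel time t = 1.6e+04 m / 0.84 m/s = 1.905e+04 s = 0.2205 d.
C = 0.2628·exp(−0.21·0.2205) = 0.2628·0.9548 = 0.2509 mg/L.

0.251 mg/L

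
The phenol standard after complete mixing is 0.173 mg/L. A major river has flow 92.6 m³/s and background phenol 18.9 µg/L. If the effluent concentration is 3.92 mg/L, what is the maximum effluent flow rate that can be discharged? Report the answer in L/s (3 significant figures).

18.9 µg/L = 0.0189 mg/L.
Mass balance at complete mixing: C_std·(Q_w + Q_r) = Q_w·C_e + Q_r·C_b.
Rearranging, Q_w = Q_r·(C_std − C_b)/(C_e − C_std) = 92.6·(0.173 − 0.0189) / (3.92 − 0.173) = 3.808 m³/s.
= 3808 L/s.

3810 L/s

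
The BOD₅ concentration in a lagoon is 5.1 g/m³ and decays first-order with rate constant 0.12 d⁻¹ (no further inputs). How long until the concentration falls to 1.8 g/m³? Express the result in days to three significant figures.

t = ln(C₀/C)/k = ln(5.1/1.8)/0.12 = 1.041/0.12 = 8.679 d.

8.68 d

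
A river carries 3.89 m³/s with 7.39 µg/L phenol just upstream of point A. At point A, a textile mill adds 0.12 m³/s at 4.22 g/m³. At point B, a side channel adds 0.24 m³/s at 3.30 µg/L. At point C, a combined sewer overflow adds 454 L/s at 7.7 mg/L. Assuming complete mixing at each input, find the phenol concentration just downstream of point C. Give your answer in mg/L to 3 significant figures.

0.857 mg/L

7.39 µg/L = 0.00739 mg/L.
After input A: C = (3.89·0.00739 + 0.12·4.22) / 4.01 = 0.1335 mg/L.
3.30 µg/L = 0.0033 mg/L.
After input B: C = (4.01·0.1335 + 0.24·0.0033) / 4.25 = 0.1261 mg/L.
454 L/s = 0.454 m³/s.
After input C: C = (4.25·0.1261 + 0.454·7.7) / 4.704 = 0.8571 mg/L.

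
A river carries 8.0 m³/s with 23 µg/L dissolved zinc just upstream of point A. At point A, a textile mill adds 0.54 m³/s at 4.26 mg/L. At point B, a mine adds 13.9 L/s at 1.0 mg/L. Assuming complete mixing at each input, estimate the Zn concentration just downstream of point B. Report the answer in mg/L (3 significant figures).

23 µg/L = 0.023 mg/L.
After input A: C = (8·0.023 + 0.54·4.26) / 8.54 = 0.2909 mg/L.
13.9 L/s = 0.0139 m³/s.
After input B: C = (8.54·0.2909 + 0.0139·1) / 8.554 = 0.2921 mg/L.

0.292 mg/L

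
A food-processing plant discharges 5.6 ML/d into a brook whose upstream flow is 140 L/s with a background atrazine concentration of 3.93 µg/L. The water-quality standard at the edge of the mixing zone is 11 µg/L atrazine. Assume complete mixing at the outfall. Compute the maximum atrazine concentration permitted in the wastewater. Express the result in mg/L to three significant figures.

5.6 ML/d = 0.06481 m³/s.
140 L/s = 0.14 m³/s.
3.93 µg/L = 0.00393 mg/L.
11 µg/L = 0.011 mg/L.
Mass balance: 0.011·0.2048 = 0.06481·Cₑ + 0.14·0.00393.
Cₑ = (0.002253 − 0.0005502) / 0.06481 = 0.02627 mg/L.

0.0263 mg/L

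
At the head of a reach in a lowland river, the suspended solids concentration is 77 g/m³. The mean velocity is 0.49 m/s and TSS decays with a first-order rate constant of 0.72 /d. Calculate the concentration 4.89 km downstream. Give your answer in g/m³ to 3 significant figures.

70.9 g/m³

Travel time t = 4.89 km / 0.49 m/s = 4890/0.49 = 9980 s = 0.1155 d.
First-order decay: C = 77·exp(−0.72·0.1155) = 77·0.9202 = 70.86 g/m³.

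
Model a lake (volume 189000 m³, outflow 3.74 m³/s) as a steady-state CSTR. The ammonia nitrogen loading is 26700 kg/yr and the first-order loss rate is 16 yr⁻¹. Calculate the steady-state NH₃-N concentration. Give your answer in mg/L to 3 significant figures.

0.221 mg/L

Outflow Q = 3.74 m³/s × 3.156e+07 s/yr = 1.18e+08 m³/yr.
Steady-state CSTR mass balance: W = Q·C + k·V·C, so C = W/(Q + kV).
Q + kV = 1.18e+08 + 16·189000 = 1.21e+08 m³/yr.
C = 26700/1.21e+08 = 0.0002206 kg/m³ = 0.2206 mg/L.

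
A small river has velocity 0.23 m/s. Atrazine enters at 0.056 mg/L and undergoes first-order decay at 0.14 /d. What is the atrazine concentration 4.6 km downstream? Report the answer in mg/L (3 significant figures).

Travel time t = 4.6 km / 0.23 m/s = 4600/0.23 = 2e+04 s = 0.2315 d.
First-order decay: C = 0.056·exp(−0.14·0.2315) = 0.056·0.9681 = 0.05421 mg/L.

0.0542 mg/L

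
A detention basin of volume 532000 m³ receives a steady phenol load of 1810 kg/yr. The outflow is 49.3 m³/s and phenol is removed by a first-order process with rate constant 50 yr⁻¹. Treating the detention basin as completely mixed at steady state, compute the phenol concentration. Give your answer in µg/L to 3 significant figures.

1.14 µg/L

Outflow Q = 49.3 m³/s × 3.156e+07 s/yr = 1.556e+09 m³/yr.
Steady-state CSTR mass balance: W = Q·C + k·V·C, so C = W/(Q + kV).
Q + kV = 1.556e+09 + 50·532000 = 1.582e+09 m³/yr.
C = 1810/1.582e+09 = 1.144e-06 kg/m³ = 0.001144 mg/L = 1.144 µg/L.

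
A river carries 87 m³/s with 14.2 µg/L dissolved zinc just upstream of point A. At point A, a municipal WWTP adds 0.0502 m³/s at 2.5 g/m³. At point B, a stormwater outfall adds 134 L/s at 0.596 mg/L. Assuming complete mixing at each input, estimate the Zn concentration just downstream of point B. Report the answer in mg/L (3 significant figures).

14.2 µg/L = 0.0142 mg/L.
After input A: C = (87·0.0142 + 0.0502·2.5) / 87.05 = 0.01563 mg/L.
134 L/s = 0.134 m³/s.
After input B: C = (87.05·0.01563 + 0.134·0.596) / 87.18 = 0.01653 mg/L.

0.0165 mg/L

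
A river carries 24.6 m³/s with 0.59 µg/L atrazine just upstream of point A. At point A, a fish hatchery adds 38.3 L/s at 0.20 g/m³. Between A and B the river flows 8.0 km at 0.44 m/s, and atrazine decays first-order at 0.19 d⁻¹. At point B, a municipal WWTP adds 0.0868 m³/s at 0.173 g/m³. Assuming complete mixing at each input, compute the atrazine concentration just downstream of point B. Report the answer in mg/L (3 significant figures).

0.59 µg/L = 0.00059 mg/L.
38.3 L/s = 0.0383 m³/s.
After input A: C = (24.6·0.00059 + 0.0383·0.2) / 24.64 = 0.0009 mg/L.
Over the 8.0 km reach to input B (t = 1.818e+04 s = 0.2104 d), decay gives C = 0.0009·exp(−0.19·0.2104) = 0.0008647 mg/L.
After input B: C = (24.64·0.0008647 + 0.0868·0.173) / 24.73 = 0.001469 mg/L.

0.00147 mg/L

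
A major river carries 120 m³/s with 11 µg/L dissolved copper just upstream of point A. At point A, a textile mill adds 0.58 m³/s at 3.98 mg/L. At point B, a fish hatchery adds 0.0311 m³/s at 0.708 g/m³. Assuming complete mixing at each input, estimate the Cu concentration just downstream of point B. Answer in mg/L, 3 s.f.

11 µg/L = 0.011 mg/L.
After input A: C = (120·0.011 + 0.58·3.98) / 120.6 = 0.03009 mg/L.
After input B: C = (120.6·0.03009 + 0.0311·0.708) / 120.6 = 0.03027 mg/L.

0.0303 mg/L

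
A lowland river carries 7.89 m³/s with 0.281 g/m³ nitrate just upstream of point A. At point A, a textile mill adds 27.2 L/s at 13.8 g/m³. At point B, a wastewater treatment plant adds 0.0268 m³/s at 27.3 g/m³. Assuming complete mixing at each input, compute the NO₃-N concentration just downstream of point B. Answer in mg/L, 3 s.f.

0.418 mg/L

27.2 L/s = 0.0272 m³/s.
After input A: C = (7.89·0.281 + 0.0272·13.8) / 7.917 = 0.3274 mg/L.
After input B: C = (7.917·0.3274 + 0.0268·27.3) / 7.944 = 0.4184 mg/L.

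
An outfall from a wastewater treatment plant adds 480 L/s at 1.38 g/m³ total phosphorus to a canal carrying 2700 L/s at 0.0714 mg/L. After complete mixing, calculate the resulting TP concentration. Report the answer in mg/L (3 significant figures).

480 L/s = 0.48 m³/s.
2700 L/s = 2.7 m³/s.
By mass balance at complete mixing, C = (0.48·1.38 + 2.7·0.0714) / (0.48 + 2.7) = 0.8552/3.18 = 0.2689 mg/L.

0.269 mg/L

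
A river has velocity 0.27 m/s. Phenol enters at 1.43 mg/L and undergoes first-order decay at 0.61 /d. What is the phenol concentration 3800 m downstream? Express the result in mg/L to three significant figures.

Travel time t = 3800 m / 0.27 m/s = 3800/0.27 = 1.407e+04 s = 0.1629 d.
First-order decay: C = 1.43·exp(−0.61·0.1629) = 1.43·0.9054 = 1.295 mg/L.

1.29 mg/L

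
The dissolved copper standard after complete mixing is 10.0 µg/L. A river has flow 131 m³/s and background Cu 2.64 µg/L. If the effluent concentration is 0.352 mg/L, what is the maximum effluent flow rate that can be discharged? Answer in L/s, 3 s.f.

2820 L/s

2.64 µg/L = 0.00264 mg/L.
10.0 µg/L = 0.01 mg/L.
Mass balance at complete mixing: C_std·(Q_w + Q_r) = Q_w·C_e + Q_r·C_b.
Rearranging, Q_w = Q_r·(C_std − C_b)/(C_e − C_std) = 131·(0.01 − 0.00264) / (0.352 − 0.01) = 2.819 m³/s.
= 2819 L/s.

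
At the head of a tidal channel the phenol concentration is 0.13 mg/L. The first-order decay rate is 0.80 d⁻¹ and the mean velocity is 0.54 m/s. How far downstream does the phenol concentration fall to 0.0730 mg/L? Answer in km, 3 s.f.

33.7 km

From C = C₀·e^(−kt), t = ln(C₀/C)/k = ln(0.13/0.0730)/0.80 = 0.5771/0.80 = 0.7213 d.
Distance = v·t = 0.54 m/s × 6.232e+04 s = 3.366e+04 m = 33.66 km.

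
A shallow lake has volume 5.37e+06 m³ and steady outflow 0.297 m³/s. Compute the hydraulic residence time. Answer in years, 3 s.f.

Q = 0.297 m³/s × 3.156e+07 s/yr = 9.373e+06 m³/yr.
Hydraulic residence time τ = V/Q = 5.37e+06/9.373e+06 = 0.5729 yr.

0.573 yr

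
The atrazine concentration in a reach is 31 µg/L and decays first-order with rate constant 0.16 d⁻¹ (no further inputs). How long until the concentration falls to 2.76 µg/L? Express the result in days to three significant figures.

t = ln(C₀/C)/k = ln(31/2.76)/0.16 = 2.419/0.16 = 15.12 d.

15.1 d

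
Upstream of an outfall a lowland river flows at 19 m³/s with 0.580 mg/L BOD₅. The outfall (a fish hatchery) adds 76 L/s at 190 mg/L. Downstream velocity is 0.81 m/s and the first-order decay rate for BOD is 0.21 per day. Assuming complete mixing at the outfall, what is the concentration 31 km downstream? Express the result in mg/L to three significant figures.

76 L/s = 0.076 m³/s.
After complete mixing, C₀ = (0.076·190 + 19·0.58) / 19.08 = 1.335 mg/L.
Travel time t = 3.1e+04 m / 0.81 m/s = 3.827e+04 s = 0.443 d.
C = 1.335·exp(−0.21·0.443) = 1.335·0.9112 = 1.216 mg/L.

1.22 mg/L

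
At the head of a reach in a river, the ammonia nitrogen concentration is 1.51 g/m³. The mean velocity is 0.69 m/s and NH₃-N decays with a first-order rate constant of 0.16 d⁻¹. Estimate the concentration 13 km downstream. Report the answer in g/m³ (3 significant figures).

1.46 g/m³

Travel time t = 13 km / 0.69 m/s = 1.3e+04/0.69 = 1.884e+04 s = 0.2181 d.
First-order decay: C = 1.51·exp(−0.16·0.2181) = 1.51·0.9657 = 1.458 g/m³.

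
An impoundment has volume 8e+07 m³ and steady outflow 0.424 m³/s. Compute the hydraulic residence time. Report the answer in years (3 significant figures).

5.98 yr

Q = 0.424 m³/s × 3.156e+07 s/yr = 1.338e+07 m³/yr.
Hydraulic residence time τ = V/Q = 8e+07/1.338e+07 = 5.979 yr.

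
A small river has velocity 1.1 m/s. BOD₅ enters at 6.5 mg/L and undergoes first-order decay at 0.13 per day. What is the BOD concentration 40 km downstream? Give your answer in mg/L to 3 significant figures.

Travel time t = 40 km / 1.1 m/s = 4e+04/1.1 = 3.636e+04 s = 0.4209 d.
First-order decay: C = 6.5·exp(−0.13·0.4209) = 6.5·0.9468 = 6.154 mg/L.

6.15 mg/L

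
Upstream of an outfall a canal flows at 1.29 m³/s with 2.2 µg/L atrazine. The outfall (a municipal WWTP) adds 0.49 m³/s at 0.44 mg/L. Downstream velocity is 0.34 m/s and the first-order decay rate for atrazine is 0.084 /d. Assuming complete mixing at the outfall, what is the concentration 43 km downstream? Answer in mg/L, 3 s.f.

2.2 µg/L = 0.0022 mg/L.
After complete mixing, C₀ = (0.49·0.44 + 1.29·0.0022) / 1.78 = 0.1227 mg/L.
Travel time t = 4.3e+04 m / 0.34 m/s = 1.265e+05 s = 1.464 d.
C = 0.1227·exp(−0.084·1.464) = 0.1227·0.8843 = 0.1085 mg/L.

0.109 mg/L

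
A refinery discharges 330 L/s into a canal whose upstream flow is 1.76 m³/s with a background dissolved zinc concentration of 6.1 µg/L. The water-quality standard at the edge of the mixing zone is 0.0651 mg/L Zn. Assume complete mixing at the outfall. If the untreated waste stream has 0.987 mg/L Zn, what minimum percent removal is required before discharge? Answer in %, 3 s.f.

61.5 %

330 L/s = 0.33 m³/s.
6.1 µg/L = 0.0061 mg/L.
Mass balance: 0.0651·2.09 = 0.33·Cₑ + 1.76·0.0061.
Cₑ = (0.1361 − 0.01074) / 0.33 = 0.3798 mg/L.
Required removal = 1 − 0.3798/0.987 = 61.52 %.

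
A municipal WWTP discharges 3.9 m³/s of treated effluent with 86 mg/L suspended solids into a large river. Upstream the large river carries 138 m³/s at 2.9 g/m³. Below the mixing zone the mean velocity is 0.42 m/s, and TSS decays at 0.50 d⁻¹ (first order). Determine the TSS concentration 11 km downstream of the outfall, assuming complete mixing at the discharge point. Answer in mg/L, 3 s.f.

After complete mixing, C₀ = (3.9·86 + 138·2.9) / 141.9 = 5.184 mg/L.
Travel time t = 1.1e+04 m / 0.42 m/s = 2.619e+04 s = 0.3031 d.
C = 5.184·exp(−0.50·0.3031) = 5.184·0.8594 = 4.455 mg/L.

4.45 mg/L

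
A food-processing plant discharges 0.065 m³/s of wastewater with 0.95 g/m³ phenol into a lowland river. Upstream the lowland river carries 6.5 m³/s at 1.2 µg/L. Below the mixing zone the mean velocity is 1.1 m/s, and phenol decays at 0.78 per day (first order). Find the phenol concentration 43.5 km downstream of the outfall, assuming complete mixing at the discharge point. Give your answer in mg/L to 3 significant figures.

0.00741 mg/L

1.2 µg/L = 0.0012 mg/L.
After complete mixing, C₀ = (0.065·0.95 + 6.5·0.0012) / 6.565 = 0.01059 mg/L.
Travel time t = 4.35e+04 m / 1.1 m/s = 3.955e+04 s = 0.4577 d.
C = 0.01059·exp(−0.78·0.4577) = 0.01059·0.6998 = 0.007413 mg/L.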